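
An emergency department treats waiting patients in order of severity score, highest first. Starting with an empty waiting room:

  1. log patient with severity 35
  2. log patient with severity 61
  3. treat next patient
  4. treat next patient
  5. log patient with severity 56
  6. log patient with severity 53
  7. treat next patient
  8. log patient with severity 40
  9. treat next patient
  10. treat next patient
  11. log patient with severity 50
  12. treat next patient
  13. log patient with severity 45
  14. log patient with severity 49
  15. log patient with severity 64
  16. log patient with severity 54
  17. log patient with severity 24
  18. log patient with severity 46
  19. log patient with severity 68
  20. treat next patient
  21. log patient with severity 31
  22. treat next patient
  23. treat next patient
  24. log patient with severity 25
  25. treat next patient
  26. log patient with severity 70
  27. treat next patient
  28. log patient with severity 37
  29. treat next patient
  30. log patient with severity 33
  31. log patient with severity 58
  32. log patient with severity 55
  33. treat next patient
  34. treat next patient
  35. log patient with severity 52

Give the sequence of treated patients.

61 → 35 → 56 → 53 → 40 → 50 → 68 → 64 → 54 → 49 → 70 → 46 → 58 → 55

insert 35 → {35}
insert 61 → {61, 35}
treat next patient → 61; now {35}
treat next patient → 35; now {}
insert 56 → {56}
insert 53 → {56, 53}
treat next patient → 56; now {53}
insert 40 → {53, 40}
treat next patient → 53; now {40}
treat next patient → 40; now {}
insert 50 → {50}
treat next patient → 50; now {}
insert 45 → {45}
insert 49 → {49, 45}
insert 64 → {64, 49, 45}
insert 54 → {64, 54, 49, 45}
insert 24 → {64, 54, 49, 45, 24}
insert 46 → {64, 54, 49, 46, 45, 24}
insert 68 → {68, 64, 54, 49, 46, 45, 24}
treat next patient → 68; now {64, 54, 49, 46, 45, 24}
insert 31 → {64, 54, 49, 46, 45, 31, 24}
treat next patient → 64; now {54, 49, 46, 45, 31, 24}
treat next patient → 54; now {49, 46, 45, 31, 24}
insert 25 → {49, 46, 45, 31, 25, 24}
treat next patient → 49; now {46, 45, 31, 25, 24}
insert 70 → {70, 46, 45, 31, 25, 24}
treat next patient → 70; now {46, 45, 31, 25, 24}
insert 37 → {46, 45, 37, 31, 25, 24}
treat next patient → 46; now {45, 37, 31, 25, 24}
insert 33 → {45, 37, 33, 31, 25, 24}
insert 58 → {58, 45, 37, 33, 31, 25, 24}
insert 55 → {58, 55, 45, 37, 33, 31, 25, 24}
treat next patient → 58; now {55, 45, 37, 33, 31, 25, 24}
treat next patient → 55; now {45, 37, 33, 31, 25, 24}
insert 52 → {52, 45, 37, 33, 31, 25, 24}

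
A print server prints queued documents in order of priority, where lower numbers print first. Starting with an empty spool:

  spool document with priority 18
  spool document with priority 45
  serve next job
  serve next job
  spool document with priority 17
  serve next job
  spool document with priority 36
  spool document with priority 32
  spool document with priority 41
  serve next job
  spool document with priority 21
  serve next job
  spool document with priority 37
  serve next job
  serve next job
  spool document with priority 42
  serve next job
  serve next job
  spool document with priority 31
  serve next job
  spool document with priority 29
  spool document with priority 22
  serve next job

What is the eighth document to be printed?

41

insert 18 → {18}
insert 45 → {18, 45}
serve next job → 18; now {45}
serve next job → 45; now {}
insert 17 → {17}
serve next job → 17; now {}
insert 36 → {36}
insert 32 → {32, 36}
insert 41 → {32, 36, 41}
serve next job → 32; now {36, 41}
insert 21 → {21, 36, 41}
serve next job → 21; now {36, 41}
insert 37 → {36, 37, 41}
serve next job → 36; now {37, 41}
serve next job → 37; now {41}
insert 42 → {41, 42}
serve next job → 41; now {42}
serve next job → 42; now {}
insert 31 → {31}
serve next job → 31; now {}
insert 29 → {29}
insert 22 → {22, 29}
serve next job → 22; now {29}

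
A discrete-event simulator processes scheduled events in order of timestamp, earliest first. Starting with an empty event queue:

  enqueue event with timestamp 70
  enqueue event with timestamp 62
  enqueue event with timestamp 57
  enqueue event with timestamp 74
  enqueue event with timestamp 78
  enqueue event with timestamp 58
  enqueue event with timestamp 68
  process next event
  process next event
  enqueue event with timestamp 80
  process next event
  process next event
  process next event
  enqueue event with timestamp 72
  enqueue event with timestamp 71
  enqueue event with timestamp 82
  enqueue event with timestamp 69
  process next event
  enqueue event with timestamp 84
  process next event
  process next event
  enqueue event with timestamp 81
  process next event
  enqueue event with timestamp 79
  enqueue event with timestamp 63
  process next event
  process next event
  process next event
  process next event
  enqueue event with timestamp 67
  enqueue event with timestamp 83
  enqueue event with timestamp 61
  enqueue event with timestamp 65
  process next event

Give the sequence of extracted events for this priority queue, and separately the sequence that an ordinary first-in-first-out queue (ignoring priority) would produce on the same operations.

insert 70 → {70}
insert 62 → {62, 70}
insert 57 → {57, 62, 70}
insert 74 → {57, 62, 70, 74}
insert 78 → {57, 62, 70, 74, 78}
insert 58 → {57, 58, 62, 70, 74, 78}
insert 68 → {57, 58, 62, 68, 70, 74, 78}
process next event → 57; now {58, 62, 68, 70, 74, 78}
process next event → 58; now {62, 68, 70, 74, 78}
insert 80 → {62, 68, 70, 74, 78, 80}
process next event → 62; now {68, 70, 74, 78, 80}
process next event → 68; now {70, 74, 78, 80}
process next event → 70; now {74, 78, 80}
insert 72 → {72, 74, 78, 80}
insert 71 → {71, 72, 74, 78, 80}
insert 82 → {71, 72, 74, 78, 80, 82}
insert 69 → {69, 71, 72, 74, 78, 80, 82}
process next event → 69; now {71, 72, 74, 78, 80, 82}
insert 84 → {71, 72, 74, 78, 80, 82, 84}
process next event → 71; now {72, 74, 78, 80, 82, 84}
process next event → 72; now {74, 78, 80, 82, 84}
insert 81 → {74, 78, 80, 81, 82, 84}
process next event → 74; now {78, 80, 81, 82, 84}
insert 79 → {78, 79, 80, 81, 82, 84}
insert 63 → {63, 78, 79, 80, 81, 82, 84}
process next event → 63; now {78, 79, 80, 81, 82, 84}
process next event → 78; now {79, 80, 81, 82, 84}
process next event → 79; now {80, 81, 82, 84}
process next event → 80; now {81, 82, 84}
insert 67 → {67, 81, 82, 84}
insert 83 → {67, 81, 82, 83, 84}
insert 61 → {61, 67, 81, 82, 83, 84}
insert 65 → {61, 65, 67, 81, 82, 83, 84}
process next event → 61; now {65, 67, 81, 82, 83, 84}

priority queue: 57, 58, 62, 68, 70, 69, 71, 72, 74, 63, 78, 79, 80, 61; FIFO queue: 70 → 62 → 57 → 74 → 78 → 58 → 68 → 80 → 72 → 71 → 82 → 69 → 84 → 81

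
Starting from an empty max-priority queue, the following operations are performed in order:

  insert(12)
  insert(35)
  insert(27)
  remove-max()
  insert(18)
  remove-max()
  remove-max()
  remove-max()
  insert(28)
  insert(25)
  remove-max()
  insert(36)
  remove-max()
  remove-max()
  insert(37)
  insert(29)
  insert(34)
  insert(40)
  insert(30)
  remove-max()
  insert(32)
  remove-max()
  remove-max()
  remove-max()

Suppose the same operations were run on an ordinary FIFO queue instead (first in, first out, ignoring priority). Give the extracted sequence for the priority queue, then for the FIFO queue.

insert 12 → {12}
insert 35 → {35, 12}
insert 27 → {35, 27, 12}
remove-max → 35; now {27, 12}
insert 18 → {27, 18, 12}
remove-max → 27; now {18, 12}
remove-max → 18; now {12}
remove-max → 12; now {}
insert 28 → {28}
insert 25 → {28, 25}
remove-max → 28; now {25}
insert 36 → {36, 25}
remove-max → 36; now {25}
remove-max → 25; now {}
insert 37 → {37}
insert 29 → {37, 29}
insert 34 → {37, 34, 29}
insert 40 → {40, 37, 34, 29}
insert 30 → {40, 37, 34, 30, 29}
remove-max → 40; now {37, 34, 30, 29}
insert 32 → {37, 34, 32, 30, 29}
remove-max → 37; now {34, 32, 30, 29}
remove-max → 34; now {32, 30, 29}
remove-max → 32; now {30, 29}

priority queue: [35, 27, 18, 12, 28, 36, 25, 40, 37, 34, 32]; FIFO queue: 12 → 35 → 27 → 18 → 28 → 25 → 36 → 37 → 29 → 34 → 40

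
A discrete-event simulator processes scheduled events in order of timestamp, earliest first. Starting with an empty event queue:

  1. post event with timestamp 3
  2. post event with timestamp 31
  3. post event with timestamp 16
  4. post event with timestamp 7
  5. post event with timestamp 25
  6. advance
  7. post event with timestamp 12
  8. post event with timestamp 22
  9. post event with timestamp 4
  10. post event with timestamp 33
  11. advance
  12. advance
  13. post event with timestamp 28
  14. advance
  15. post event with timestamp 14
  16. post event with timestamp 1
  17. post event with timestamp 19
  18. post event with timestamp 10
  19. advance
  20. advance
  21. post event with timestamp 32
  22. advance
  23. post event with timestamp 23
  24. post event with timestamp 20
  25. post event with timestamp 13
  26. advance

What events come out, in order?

3 → 4 → 7 → 12 → 1 → 10 → 14 → 13

insert 3 → {3}
insert 31 → {3, 31}
insert 16 → {3, 16, 31}
insert 7 → {3, 7, 16, 31}
insert 25 → {3, 7, 16, 25, 31}
advance → 3; now {7, 16, 25, 31}
insert 12 → {7, 12, 16, 25, 31}
insert 22 → {7, 12, 16, 22, 25, 31}
insert 4 → {4, 7, 12, 16, 22, 25, 31}
insert 33 → {4, 7, 12, 16, 22, 25, 31, 33}
advance → 4; now {7, 12, 16, 22, 25, 31, 33}
advance → 7; now {12, 16, 22, 25, 31, 33}
insert 28 → {12, 16, 22, 25, 28, 31, 33}
advance → 12; now {16, 22, 25, 28, 31, 33}
insert 14 → {14, 16, 22, 25, 28, 31, 33}
insert 1 → {1, 14, 16, 22, 25, 28, 31, 33}
insert 19 → {1, 14, 16, 19, 22, 25, 28, 31, 33}
insert 10 → {1, 10, 14, 16, 19, 22, 25, 28, 31, 33}
advance → 1; now {10, 14, 16, 19, 22, 25, 28, 31, 33}
advance → 10; now {14, 16, 19, 22, 25, 28, 31, 33}
insert 32 → {14, 16, 19, 22, 25, 28, 31, 32, 33}
advance → 14; now {16, 19, 22, 25, 28, 31, 32, 33}
insert 23 → {16, 19, 22, 23, 25, 28, 31, 32, 33}
insert 20 → {16, 19, 20, 22, 23, 25, 28, 31, 32, 33}
insert 13 → {13, 16, 19, 20, 22, 23, 25, 28, 31, 32, 33}
advance → 13; now {16, 19, 20, 22, 23, 25, 28, 31, 32, 33}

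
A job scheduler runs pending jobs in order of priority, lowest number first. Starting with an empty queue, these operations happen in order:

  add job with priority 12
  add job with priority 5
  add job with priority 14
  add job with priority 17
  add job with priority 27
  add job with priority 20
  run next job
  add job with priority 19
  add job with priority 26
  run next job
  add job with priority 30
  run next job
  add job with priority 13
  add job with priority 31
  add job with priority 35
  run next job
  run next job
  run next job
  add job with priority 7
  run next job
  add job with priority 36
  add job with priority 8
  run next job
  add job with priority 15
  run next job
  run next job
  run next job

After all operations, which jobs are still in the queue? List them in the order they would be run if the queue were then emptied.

27, 30, 31, 35, 36

insert 12 → {12}
insert 5 → {5, 12}
insert 14 → {5, 12, 14}
insert 17 → {5, 12, 14, 17}
insert 27 → {5, 12, 14, 17, 27}
insert 20 → {5, 12, 14, 17, 20, 27}
run next job → 5; now {12, 14, 17, 20, 27}
insert 19 → {12, 14, 17, 19, 20, 27}
insert 26 → {12, 14, 17, 19, 20, 26, 27}
run next job → 12; now {14, 17, 19, 20, 26, 27}
insert 30 → {14, 17, 19, 20, 26, 27, 30}
run next job → 14; now {17, 19, 20, 26, 27, 30}
insert 13 → {13, 17, 19, 20, 26, 27, 30}
insert 31 → {13, 17, 19, 20, 26, 27, 30, 31}
insert 35 → {13, 17, 19, 20, 26, 27, 30, 31, 35}
run next job → 13; now {17, 19, 20, 26, 27, 30, 31, 35}
run next job → 17; now {19, 20, 26, 27, 30, 31, 35}
run next job → 19; now {20, 26, 27, 30, 31, 35}
insert 7 → {7, 20, 26, 27, 30, 31, 35}
run next job → 7; now {20, 26, 27, 30, 31, 35}
insert 36 → {20, 26, 27, 30, 31, 35, 36}
insert 8 → {8, 20, 26, 27, 30, 31, 35, 36}
run next job → 8; now {20, 26, 27, 30, 31, 35, 36}
insert 15 → {15, 20, 26, 27, 30, 31, 35, 36}
run next job → 15; now {20, 26, 27, 30, 31, 35, 36}
run next job → 20; now {26, 27, 30, 31, 35, 36}
run next job → 26; now {27, 30, 31, 35, 36}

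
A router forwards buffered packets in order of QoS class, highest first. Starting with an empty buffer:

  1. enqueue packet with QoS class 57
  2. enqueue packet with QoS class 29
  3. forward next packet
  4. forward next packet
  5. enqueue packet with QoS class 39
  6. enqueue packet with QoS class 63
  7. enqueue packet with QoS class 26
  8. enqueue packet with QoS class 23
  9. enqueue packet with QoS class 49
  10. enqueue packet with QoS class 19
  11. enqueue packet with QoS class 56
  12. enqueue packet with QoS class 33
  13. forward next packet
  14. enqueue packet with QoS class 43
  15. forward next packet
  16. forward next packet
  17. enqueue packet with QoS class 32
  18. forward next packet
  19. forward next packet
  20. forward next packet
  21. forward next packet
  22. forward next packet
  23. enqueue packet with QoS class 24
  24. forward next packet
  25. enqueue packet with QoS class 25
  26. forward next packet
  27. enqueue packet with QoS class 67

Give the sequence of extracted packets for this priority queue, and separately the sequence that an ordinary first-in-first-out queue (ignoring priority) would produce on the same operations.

insert 57 → {57}
insert 29 → {57, 29}
forward next packet → 57; now {29}
forward next packet → 29; now {}
insert 39 → {39}
insert 63 → {63, 39}
insert 26 → {63, 39, 26}
insert 23 → {63, 39, 26, 23}
insert 49 → {63, 49, 39, 26, 23}
insert 19 → {63, 49, 39, 26, 23, 19}
insert 56 → {63, 56, 49, 39, 26, 23, 19}
insert 33 → {63, 56, 49, 39, 33, 26, 23, 19}
forward next packet → 63; now {56, 49, 39, 33, 26, 23, 19}
insert 43 → {56, 49, 43, 39, 33, 26, 23, 19}
forward next packet → 56; now {49, 43, 39, 33, 26, 23, 19}
forward next packet → 49; now {43, 39, 33, 26, 23, 19}
insert 32 → {43, 39, 33, 32, 26, 23, 19}
forward next packet → 43; now {39, 33, 32, 26, 23, 19}
forward next packet → 39; now {33, 32, 26, 23, 19}
forward next packet → 33; now {32, 26, 23, 19}
forward next packet → 32; now {26, 23, 19}
forward next packet → 26; now {23, 19}
insert 24 → {24, 23, 19}
forward next packet → 24; now {23, 19}
insert 25 → {25, 23, 19}
forward next packet → 25; now {23, 19}
insert 67 → {67, 23, 19}

priority queue: 57 → 29 → 63 → 56 → 49 → 43 → 39 → 33 → 32 → 26 → 24 → 25; FIFO queue: 57 → 29 → 39 → 63 → 26 → 23 → 49 → 19 → 56 → 33 → 43 → 32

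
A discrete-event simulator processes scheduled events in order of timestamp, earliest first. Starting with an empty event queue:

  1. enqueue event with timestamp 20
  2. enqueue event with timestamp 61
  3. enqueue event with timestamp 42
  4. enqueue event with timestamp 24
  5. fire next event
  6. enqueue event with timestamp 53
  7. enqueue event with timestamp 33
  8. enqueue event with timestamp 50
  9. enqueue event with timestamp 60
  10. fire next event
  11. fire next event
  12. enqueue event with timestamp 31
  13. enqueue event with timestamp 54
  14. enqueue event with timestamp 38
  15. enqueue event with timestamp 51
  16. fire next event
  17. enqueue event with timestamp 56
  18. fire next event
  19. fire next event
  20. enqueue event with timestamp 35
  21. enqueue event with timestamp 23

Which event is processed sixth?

42

insert 20 → {20}
insert 61 → {20, 61}
insert 42 → {20, 42, 61}
insert 24 → {20, 24, 42, 61}
fire next event → 20; now {24, 42, 61}
insert 53 → {24, 42, 53, 61}
insert 33 → {24, 33, 42, 53, 61}
insert 50 → {24, 33, 42, 50, 53, 61}
insert 60 → {24, 33, 42, 50, 53, 60, 61}
fire next event → 24; now {33, 42, 50, 53, 60, 61}
fire next event → 33; now {42, 50, 53, 60, 61}
insert 31 → {31, 42, 50, 53, 60, 61}
insert 54 → {31, 42, 50, 53, 54, 60, 61}
insert 38 → {31, 38, 42, 50, 53, 54, 60, 61}
insert 51 → {31, 38, 42, 50, 51, 53, 54, 60, 61}
fire next event → 31; now {38, 42, 50, 51, 53, 54, 60, 61}
insert 56 → {38, 42, 50, 51, 53, 54, 56, 60, 61}
fire next event → 38; now {42, 50, 51, 53, 54, 56, 60, 61}
fire next event → 42; now {50, 51, 53, 54, 56, 60, 61}
insert 35 → {35, 50, 51, 53, 54, 56, 60, 61}
insert 23 → {23, 35, 50, 51, 53, 54, 56, 60, 61}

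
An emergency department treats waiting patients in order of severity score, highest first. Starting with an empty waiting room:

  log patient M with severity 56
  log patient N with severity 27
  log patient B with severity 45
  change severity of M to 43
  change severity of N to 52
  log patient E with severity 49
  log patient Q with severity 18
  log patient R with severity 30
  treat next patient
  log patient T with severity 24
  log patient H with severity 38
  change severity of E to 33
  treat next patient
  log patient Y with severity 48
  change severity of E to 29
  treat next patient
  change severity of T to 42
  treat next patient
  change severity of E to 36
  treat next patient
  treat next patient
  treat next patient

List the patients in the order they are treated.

add M (severity 56) → {M:56}
add N (severity 27) → {M:56, N:27}
add B (severity 45) → {M:56, B:45, N:27}
update M to severity 43 → {B:45, M:43, N:27}
update N to severity 52 → {N:52, B:45, M:43}
add E (severity 49) → {N:52, E:49, B:45, M:43}
add Q (severity 18) → {N:52, E:49, B:45, M:43, Q:18}
add R (severity 30) → {N:52, E:49, B:45, M:43, R:30, Q:18}
treat next patient → N; now {E:49, B:45, M:43, R:30, Q:18}
add T (severity 24) → {E:49, B:45, M:43, R:30, T:24, Q:18}
add H (severity 38) → {E:49, B:45, M:43, H:38, R:30, T:24, Q:18}
update E to severity 33 → {B:45, M:43, H:38, E:33, R:30, T:24, Q:18}
treat next patient → B; now {M:43, H:38, E:33, R:30, T:24, Q:18}
add Y (severity 48) → {Y:48, M:43, H:38, E:33, R:30, T:24, Q:18}
update E to severity 29 → {Y:48, M:43, H:38, R:30, E:29, T:24, Q:18}
treat next patient → Y; now {M:43, H:38, R:30, E:29, T:24, Q:18}
update T to severity 42 → {M:43, T:42, H:38, R:30, E:29, Q:18}
treat next patient → M; now {T:42, H:38, R:30, E:29, Q:18}
update E to severity 36 → {T:42, H:38, E:36, R:30, Q:18}
treat next patient → T; now {H:38, E:36, R:30, Q:18}
treat next patient → H; now {E:36, R:30, Q:18}
treat next patient → E; now {R:30, Q:18}

N → B → Y → M → T → H → E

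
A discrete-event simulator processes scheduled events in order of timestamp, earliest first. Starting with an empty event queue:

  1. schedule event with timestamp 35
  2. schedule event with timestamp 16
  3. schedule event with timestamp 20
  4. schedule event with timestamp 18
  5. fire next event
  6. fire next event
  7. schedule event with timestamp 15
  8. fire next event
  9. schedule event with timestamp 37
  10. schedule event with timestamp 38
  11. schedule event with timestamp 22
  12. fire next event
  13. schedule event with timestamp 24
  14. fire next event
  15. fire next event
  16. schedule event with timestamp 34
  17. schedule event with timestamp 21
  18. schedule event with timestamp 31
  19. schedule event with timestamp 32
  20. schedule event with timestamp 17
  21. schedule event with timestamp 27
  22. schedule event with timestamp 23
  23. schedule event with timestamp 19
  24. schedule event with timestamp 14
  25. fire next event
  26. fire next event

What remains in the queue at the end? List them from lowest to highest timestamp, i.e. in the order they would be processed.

19 → 21 → 23 → 27 → 31 → 32 → 34 → 35 → 37 → 38

insert 35 → {35}
insert 16 → {16, 35}
insert 20 → {16, 20, 35}
insert 18 → {16, 18, 20, 35}
fire next event → 16; now {18, 20, 35}
fire next event → 18; now {20, 35}
insert 15 → {15, 20, 35}
fire next event → 15; now {20, 35}
insert 37 → {20, 35, 37}
insert 38 → {20, 35, 37, 38}
insert 22 → {20, 22, 35, 37, 38}
fire next event → 20; now {22, 35, 37, 38}
insert 24 → {22, 24, 35, 37, 38}
fire next event → 22; now {24, 35, 37, 38}
fire next event → 24; now {35, 37, 38}
insert 34 → {34, 35, 37, 38}
insert 21 → {21, 34, 35, 37, 38}
insert 31 → {21, 31, 34, 35, 37, 38}
insert 32 → {21, 31, 32, 34, 35, 37, 38}
insert 17 → {17, 21, 31, 32, 34, 35, 37, 38}
insert 27 → {17, 21, 27, 31, 32, 34, 35, 37, 38}
insert 23 → {17, 21, 23, 27, 31, 32, 34, 35, 37, 38}
insert 19 → {17, 19, 21, 23, 27, 31, 32, 34, 35, 37, 38}
insert 14 → {14, 17, 19, 21, 23, 27, 31, 32, 34, 35, 37, 38}
fire next event → 14; now {17, 19, 21, 23, 27, 31, 32, 34, 35, 37, 38}
fire next event → 17; now {19, 21, 23, 27, 31, 32, 34, 35, 37, 38}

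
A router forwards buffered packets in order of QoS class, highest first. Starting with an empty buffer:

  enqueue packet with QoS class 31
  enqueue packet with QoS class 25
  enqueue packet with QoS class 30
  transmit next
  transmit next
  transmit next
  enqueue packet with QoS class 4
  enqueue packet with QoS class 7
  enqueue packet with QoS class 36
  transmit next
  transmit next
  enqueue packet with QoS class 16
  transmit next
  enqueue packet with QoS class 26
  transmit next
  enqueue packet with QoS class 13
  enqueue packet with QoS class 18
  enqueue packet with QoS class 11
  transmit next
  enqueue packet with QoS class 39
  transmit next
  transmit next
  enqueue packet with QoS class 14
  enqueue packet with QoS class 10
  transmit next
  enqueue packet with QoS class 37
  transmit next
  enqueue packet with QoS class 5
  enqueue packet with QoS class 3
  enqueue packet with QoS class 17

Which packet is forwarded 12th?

insert 31 → {31}
insert 25 → {31, 25}
insert 30 → {31, 30, 25}
transmit next → 31; now {30, 25}
transmit next → 30; now {25}
transmit next → 25; now {}
insert 4 → {4}
insert 7 → {7, 4}
insert 36 → {36, 7, 4}
transmit next → 36; now {7, 4}
transmit next → 7; now {4}
insert 16 → {16, 4}
transmit next → 16; now {4}
insert 26 → {26, 4}
transmit next → 26; now {4}
insert 13 → {13, 4}
insert 18 → {18, 13, 4}
insert 11 → {18, 13, 11, 4}
transmit next → 18; now {13, 11, 4}
insert 39 → {39, 13, 11, 4}
transmit next → 39; now {13, 11, 4}
transmit next → 13; now {11, 4}
insert 14 → {14, 11, 4}
insert 10 → {14, 11, 10, 4}
transmit next → 14; now {11, 10, 4}
insert 37 → {37, 11, 10, 4}
transmit next → 37; now {11, 10, 4}
insert 5 → {11, 10, 5, 4}
insert 3 → {11, 10, 5, 4, 3}
insert 17 → {17, 11, 10, 5, 4, 3}

37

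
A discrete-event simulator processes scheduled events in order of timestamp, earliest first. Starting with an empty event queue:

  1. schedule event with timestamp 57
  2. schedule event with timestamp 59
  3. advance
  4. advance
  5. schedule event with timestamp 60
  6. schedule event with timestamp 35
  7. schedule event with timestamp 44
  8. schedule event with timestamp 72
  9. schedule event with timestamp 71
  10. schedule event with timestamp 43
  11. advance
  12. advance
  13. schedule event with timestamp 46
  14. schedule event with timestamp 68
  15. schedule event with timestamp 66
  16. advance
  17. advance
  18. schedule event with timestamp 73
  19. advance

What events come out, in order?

insert 57 → {57}
insert 59 → {57, 59}
advance → 57; now {59}
advance → 59; now {}
insert 60 → {60}
insert 35 → {35, 60}
insert 44 → {35, 44, 60}
insert 72 → {35, 44, 60, 72}
insert 71 → {35, 44, 60, 71, 72}
insert 43 → {35, 43, 44, 60, 71, 72}
advance → 35; now {43, 44, 60, 71, 72}
advance → 43; now {44, 60, 71, 72}
insert 46 → {44, 46, 60, 71, 72}
insert 68 → {44, 46, 60, 68, 71, 72}
insert 66 → {44, 46, 60, 66, 68, 71, 72}
advance → 44; now {46, 60, 66, 68, 71, 72}
advance → 46; now {60, 66, 68, 71, 72}
insert 73 → {60, 66, 68, 71, 72, 73}
advance → 60; now {66, 68, 71, 72, 73}

[57, 59, 35, 43, 44, 46, 60]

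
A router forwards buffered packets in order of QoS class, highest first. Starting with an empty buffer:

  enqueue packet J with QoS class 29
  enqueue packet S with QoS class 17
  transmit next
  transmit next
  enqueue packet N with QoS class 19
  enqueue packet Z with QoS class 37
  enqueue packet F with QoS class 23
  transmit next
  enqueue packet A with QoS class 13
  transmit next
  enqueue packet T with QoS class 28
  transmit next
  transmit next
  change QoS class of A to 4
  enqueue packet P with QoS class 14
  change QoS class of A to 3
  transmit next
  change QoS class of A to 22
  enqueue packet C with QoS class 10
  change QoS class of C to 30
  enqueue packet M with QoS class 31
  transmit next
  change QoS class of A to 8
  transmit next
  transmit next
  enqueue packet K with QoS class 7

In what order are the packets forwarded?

add J (QoS class 29) → {J:29}
add S (QoS class 17) → {J:29, S:17}
transmit next → J; now {S:17}
transmit next → S; now {}
add N (QoS class 19) → {N:19}
add Z (QoS class 37) → {Z:37, N:19}
add F (QoS class 23) → {Z:37, F:23, N:19}
transmit next → Z; now {F:23, N:19}
add A (QoS class 13) → {F:23, N:19, A:13}
transmit next → F; now {N:19, A:13}
add T (QoS class 28) → {T:28, N:19, A:13}
transmit next → T; now {N:19, A:13}
transmit next → N; now {A:13}
update A to QoS class 4 → {A:4}
add P (QoS class 14) → {P:14, A:4}
update A to QoS class 3 → {P:14, A:3}
transmit next → P; now {A:3}
update A to QoS class 22 → {A:22}
add C (QoS class 10) → {A:22, C:10}
update C to QoS class 30 → {C:30, A:22}
add M (QoS class 31) → {M:31, C:30, A:22}
transmit next → M; now {C:30, A:22}
update A to QoS class 8 → {C:30, A:8}
transmit next → C; now {A:8}
transmit next → A; now {}
add K (QoS class 7) → {K:7}

J → S → Z → F → T → N → P → M → C → A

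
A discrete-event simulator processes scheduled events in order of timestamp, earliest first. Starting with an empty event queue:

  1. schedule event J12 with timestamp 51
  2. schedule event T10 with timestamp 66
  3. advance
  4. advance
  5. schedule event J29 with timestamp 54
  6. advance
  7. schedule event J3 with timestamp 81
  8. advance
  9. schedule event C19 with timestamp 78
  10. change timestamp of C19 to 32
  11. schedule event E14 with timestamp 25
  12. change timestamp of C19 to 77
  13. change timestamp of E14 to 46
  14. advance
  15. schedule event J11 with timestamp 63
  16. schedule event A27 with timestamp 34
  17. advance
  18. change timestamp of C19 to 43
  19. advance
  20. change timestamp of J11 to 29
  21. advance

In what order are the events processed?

add J12 (timestamp 51) → {J12:51}
add T10 (timestamp 66) → {J12:51, T10:66}
advance → J12; now {T10:66}
advance → T10; now {}
add J29 (timestamp 54) → {J29:54}
advance → J29; now {}
add J3 (timestamp 81) → {J3:81}
advance → J3; now {}
add C19 (timestamp 78) → {C19:78}
update C19 to timestamp 32 → {C19:32}
add E14 (timestamp 25) → {E14:25, C19:32}
update C19 to timestamp 77 → {E14:25, C19:77}
update E14 to timestamp 46 → {E14:46, C19:77}
advance → E14; now {C19:77}
add J11 (timestamp 63) → {J11:63, C19:77}
add A27 (timestamp 34) → {A27:34, J11:63, C19:77}
advance → A27; now {J11:63, C19:77}
update C19 to timestamp 43 → {C19:43, J11:63}
advance → C19; now {J11:63}
update J11 to timestamp 29 → {J11:29}
advance → J11; now {}

J12, T10, J29, J3, E14, A27, C19, J11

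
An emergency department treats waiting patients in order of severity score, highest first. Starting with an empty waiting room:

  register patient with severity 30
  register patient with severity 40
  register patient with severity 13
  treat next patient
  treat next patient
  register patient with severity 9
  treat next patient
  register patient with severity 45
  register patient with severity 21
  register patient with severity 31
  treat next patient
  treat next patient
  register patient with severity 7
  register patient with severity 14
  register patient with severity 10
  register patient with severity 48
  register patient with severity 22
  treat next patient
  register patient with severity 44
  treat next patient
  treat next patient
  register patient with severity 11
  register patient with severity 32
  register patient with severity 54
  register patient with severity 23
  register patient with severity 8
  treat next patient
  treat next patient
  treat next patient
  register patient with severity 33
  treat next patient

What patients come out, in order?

insert 30 → {30}
insert 40 → {40, 30}
insert 13 → {40, 30, 13}
treat next patient → 40; now {30, 13}
treat next patient → 30; now {13}
insert 9 → {13, 9}
treat next patient → 13; now {9}
insert 45 → {45, 9}
insert 21 → {45, 21, 9}
insert 31 → {45, 31, 21, 9}
treat next patient → 45; now {31, 21, 9}
treat next patient → 31; now {21, 9}
insert 7 → {21, 9, 7}
insert 14 → {21, 14, 9, 7}
insert 10 → {21, 14, 10, 9, 7}
insert 48 → {48, 21, 14, 10, 9, 7}
insert 22 → {48, 22, 21, 14, 10, 9, 7}
treat next patient → 48; now {22, 21, 14, 10, 9, 7}
insert 44 → {44, 22, 21, 14, 10, 9, 7}
treat next patient → 44; now {22, 21, 14, 10, 9, 7}
treat next patient → 22; now {21, 14, 10, 9, 7}
insert 11 → {21, 14, 11, 10, 9, 7}
insert 32 → {32, 21, 14, 11, 10, 9, 7}
insert 54 → {54, 32, 21, 14, 11, 10, 9, 7}
insert 23 → {54, 32, 23, 21, 14, 11, 10, 9, 7}
insert 8 → {54, 32, 23, 21, 14, 11, 10, 9, 8, 7}
treat next patient → 54; now {32, 23, 21, 14, 11, 10, 9, 8, 7}
treat next patient → 32; now {23, 21, 14, 11, 10, 9, 8, 7}
treat next patient → 23; now {21, 14, 11, 10, 9, 8, 7}
insert 33 → {33, 21, 14, 11, 10, 9, 8, 7}
treat next patient → 33; now {21, 14, 11, 10, 9, 8, 7}

[40, 30, 13, 45, 31, 48, 44, 22, 54, 32, 23, 33]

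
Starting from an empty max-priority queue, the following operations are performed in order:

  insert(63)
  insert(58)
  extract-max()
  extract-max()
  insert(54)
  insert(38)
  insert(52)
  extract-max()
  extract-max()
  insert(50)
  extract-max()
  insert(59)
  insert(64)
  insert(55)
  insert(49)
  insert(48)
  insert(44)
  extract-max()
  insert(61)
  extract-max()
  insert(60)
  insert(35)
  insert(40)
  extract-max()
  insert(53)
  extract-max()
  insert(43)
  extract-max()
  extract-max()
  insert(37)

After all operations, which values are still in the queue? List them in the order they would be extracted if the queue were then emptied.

49, 48, 44, 43, 40, 38, 37, 35

insert 63 → {63}
insert 58 → {63, 58}
extract-max → 63; now {58}
extract-max → 58; now {}
insert 54 → {54}
insert 38 → {54, 38}
insert 52 → {54, 52, 38}
extract-max → 54; now {52, 38}
extract-max → 52; now {38}
insert 50 → {50, 38}
extract-max → 50; now {38}
insert 59 → {59, 38}
insert 64 → {64, 59, 38}
insert 55 → {64, 59, 55, 38}
insert 49 → {64, 59, 55, 49, 38}
insert 48 → {64, 59, 55, 49, 48, 38}
insert 44 → {64, 59, 55, 49, 48, 44, 38}
extract-max → 64; now {59, 55, 49, 48, 44, 38}
insert 61 → {61, 59, 55, 49, 48, 44, 38}
extract-max → 61; now {59, 55, 49, 48, 44, 38}
insert 60 → {60, 59, 55, 49, 48, 44, 38}
insert 35 → {60, 59, 55, 49, 48, 44, 38, 35}
insert 40 → {60, 59, 55, 49, 48, 44, 40, 38, 35}
extract-max → 60; now {59, 55, 49, 48, 44, 40, 38, 35}
insert 53 → {59, 55, 53, 49, 48, 44, 40, 38, 35}
extract-max → 59; now {55, 53, 49, 48, 44, 40, 38, 35}
insert 43 → {55, 53, 49, 48, 44, 43, 40, 38, 35}
extract-max → 55; now {53, 49, 48, 44, 43, 40, 38, 35}
extract-max → 53; now {49, 48, 44, 43, 40, 38, 35}
insert 37 → {49, 48, 44, 43, 40, 38, 37, 35}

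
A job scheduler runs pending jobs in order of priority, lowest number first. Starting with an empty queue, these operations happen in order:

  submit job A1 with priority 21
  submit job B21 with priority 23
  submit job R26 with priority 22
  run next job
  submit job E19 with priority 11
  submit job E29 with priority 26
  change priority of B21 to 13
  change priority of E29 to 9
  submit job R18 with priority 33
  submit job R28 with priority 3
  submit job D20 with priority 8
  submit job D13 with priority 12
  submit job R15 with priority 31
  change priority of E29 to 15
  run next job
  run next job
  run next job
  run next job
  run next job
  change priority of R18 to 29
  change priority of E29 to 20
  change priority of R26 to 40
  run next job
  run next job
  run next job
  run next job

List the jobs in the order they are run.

[A1, R28, D20, E19, D13, B21, E29, R18, R15, R26]

add A1 (priority 21) → {A1:21}
add B21 (priority 23) → {A1:21, B21:23}
add R26 (priority 22) → {A1:21, R26:22, B21:23}
run next job → A1; now {R26:22, B21:23}
add E19 (priority 11) → {E19:11, R26:22, B21:23}
add E29 (priority 26) → {E19:11, R26:22, B21:23, E29:26}
update B21 to priority 13 → {E19:11, B21:13, R26:22, E29:26}
update E29 to priority 9 → {E29:9, E19:11, B21:13, R26:22}
add R18 (priority 33) → {E29:9, E19:11, B21:13, R26:22, R18:33}
add R28 (priority 3) → {R28:3, E29:9, E19:11, B21:13, R26:22, R18:33}
add D20 (priority 8) → {R28:3, D20:8, E29:9, E19:11, B21:13, R26:22, R18:33}
add D13 (priority 12) → {R28:3, D20:8, E29:9, E19:11, D13:12, B21:13, R26:22, R18:33}
add R15 (priority 31) → {R28:3, D20:8, E29:9, E19:11, D13:12, B21:13, R26:22, R15:31, R18:33}
update E29 to priority 15 → {R28:3, D20:8, E19:11, D13:12, B21:13, E29:15, R26:22, R15:31, R18:33}
run next job → R28; now {D20:8, E19:11, D13:12, B21:13, E29:15, R26:22, R15:31, R18:33}
run next job → D20; now {E19:11, D13:12, B21:13, E29:15, R26:22, R15:31, R18:33}
run next job → E19; now {D13:12, B21:13, E29:15, R26:22, R15:31, R18:33}
run next job → D13; now {B21:13, E29:15, R26:22, R15:31, R18:33}
run next job → B21; now {E29:15, R26:22, R15:31, R18:33}
update R18 to priority 29 → {E29:15, R26:22, R18:29, R15:31}
update E29 to priority 20 → {E29:20, R26:22, R18:29, R15:31}
update R26 to priority 40 → {E29:20, R18:29, R15:31, R26:40}
run next job → E29; now {R18:29, R15:31, R26:40}
run next job → R18; now {R15:31, R26:40}
run next job → R15; now {R26:40}
run next job → R26; now {}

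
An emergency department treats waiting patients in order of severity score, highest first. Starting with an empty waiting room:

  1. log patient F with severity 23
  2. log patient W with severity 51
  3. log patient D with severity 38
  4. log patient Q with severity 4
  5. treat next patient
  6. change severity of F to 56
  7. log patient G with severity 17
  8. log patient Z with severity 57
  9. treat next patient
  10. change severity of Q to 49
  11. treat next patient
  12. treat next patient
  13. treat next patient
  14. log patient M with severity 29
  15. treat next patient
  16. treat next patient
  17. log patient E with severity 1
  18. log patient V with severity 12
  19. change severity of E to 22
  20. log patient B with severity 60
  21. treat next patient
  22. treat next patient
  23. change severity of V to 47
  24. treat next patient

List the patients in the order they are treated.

W, Z, F, Q, D, M, G, B, E, V

add F (severity 23) → {F:23}
add W (severity 51) → {W:51, F:23}
add D (severity 38) → {W:51, D:38, F:23}
add Q (severity 4) → {W:51, D:38, F:23, Q:4}
treat next patient → W; now {D:38, F:23, Q:4}
update F to severity 56 → {F:56, D:38, Q:4}
add G (severity 17) → {F:56, D:38, G:17, Q:4}
add Z (severity 57) → {Z:57, F:56, D:38, G:17, Q:4}
treat next patient → Z; now {F:56, D:38, G:17, Q:4}
update Q to severity 49 → {F:56, Q:49, D:38, G:17}
treat next patient → F; now {Q:49, D:38, G:17}
treat next patient → Q; now {D:38, G:17}
treat next patient → D; now {G:17}
add M (severity 29) → {M:29, G:17}
treat next patient → M; now {G:17}
treat next patient → G; now {}
add E (severity 1) → {E:1}
add V (severity 12) → {V:12, E:1}
update E to severity 22 → {E:22, V:12}
add B (severity 60) → {B:60, E:22, V:12}
treat next patient → B; now {E:22, V:12}
treat next patient → E; now {V:12}
update V to severity 47 → {V:47}
treat next patient → V; now {}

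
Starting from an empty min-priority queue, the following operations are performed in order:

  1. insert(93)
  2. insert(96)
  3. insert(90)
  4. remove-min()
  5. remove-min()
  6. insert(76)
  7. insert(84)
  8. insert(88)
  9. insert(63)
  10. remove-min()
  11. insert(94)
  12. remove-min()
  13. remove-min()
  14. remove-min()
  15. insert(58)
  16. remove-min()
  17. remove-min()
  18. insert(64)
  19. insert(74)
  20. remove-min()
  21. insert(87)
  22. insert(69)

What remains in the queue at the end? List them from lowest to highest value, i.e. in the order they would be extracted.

insert 93 → {93}
insert 96 → {93, 96}
insert 90 → {90, 93, 96}
remove-min → 90; now {93, 96}
remove-min → 93; now {96}
insert 76 → {76, 96}
insert 84 → {76, 84, 96}
insert 88 → {76, 84, 88, 96}
insert 63 → {63, 76, 84, 88, 96}
remove-min → 63; now {76, 84, 88, 96}
insert 94 → {76, 84, 88, 94, 96}
remove-min → 76; now {84, 88, 94, 96}
remove-min → 84; now {88, 94, 96}
remove-min → 88; now {94, 96}
insert 58 → {58, 94, 96}
remove-min → 58; now {94, 96}
remove-min → 94; now {96}
insert 64 → {64, 96}
insert 74 → {64, 74, 96}
remove-min → 64; now {74, 96}
insert 87 → {74, 87, 96}
insert 69 → {69, 74, 87, 96}

69, 74, 87, 96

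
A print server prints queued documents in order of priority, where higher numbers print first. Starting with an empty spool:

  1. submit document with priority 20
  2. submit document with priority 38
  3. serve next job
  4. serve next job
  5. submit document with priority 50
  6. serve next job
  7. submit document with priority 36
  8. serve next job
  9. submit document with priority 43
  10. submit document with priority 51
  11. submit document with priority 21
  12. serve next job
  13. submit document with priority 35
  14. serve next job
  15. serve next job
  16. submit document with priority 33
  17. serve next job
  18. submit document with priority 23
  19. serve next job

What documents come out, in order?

[38, 20, 50, 36, 51, 43, 35, 33, 23]

insert 20 → {20}
insert 38 → {38, 20}
serve next job → 38; now {20}
serve next job → 20; now {}
insert 50 → {50}
serve next job → 50; now {}
insert 36 → {36}
serve next job → 36; now {}
insert 43 → {43}
insert 51 → {51, 43}
insert 21 → {51, 43, 21}
serve next job → 51; now {43, 21}
insert 35 → {43, 35, 21}
serve next job → 43; now {35, 21}
serve next job → 35; now {21}
insert 33 → {33, 21}
serve next job → 33; now {21}
insert 23 → {23, 21}
serve next job → 23; now {21}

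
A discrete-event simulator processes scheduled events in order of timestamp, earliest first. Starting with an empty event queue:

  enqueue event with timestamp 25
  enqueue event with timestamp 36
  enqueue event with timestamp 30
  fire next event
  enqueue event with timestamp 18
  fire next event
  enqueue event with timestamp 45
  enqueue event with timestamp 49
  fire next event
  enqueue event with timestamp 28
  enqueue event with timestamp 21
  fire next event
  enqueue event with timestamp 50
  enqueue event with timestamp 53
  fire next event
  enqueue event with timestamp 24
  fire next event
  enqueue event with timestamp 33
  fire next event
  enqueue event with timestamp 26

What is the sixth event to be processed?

insert 25 → {25}
insert 36 → {25, 36}
insert 30 → {25, 30, 36}
fire next event → 25; now {30, 36}
insert 18 → {18, 30, 36}
fire next event → 18; now {30, 36}
insert 45 → {30, 36, 45}
insert 49 → {30, 36, 45, 49}
fire next event → 30; now {36, 45, 49}
insert 28 → {28, 36, 45, 49}
insert 21 → {21, 28, 36, 45, 49}
fire next event → 21; now {28, 36, 45, 49}
insert 50 → {28, 36, 45, 49, 50}
insert 53 → {28, 36, 45, 49, 50, 53}
fire next event → 28; now {36, 45, 49, 50, 53}
insert 24 → {24, 36, 45, 49, 50, 53}
fire next event → 24; now {36, 45, 49, 50, 53}
insert 33 → {33, 36, 45, 49, 50, 53}
fire next event → 33; now {36, 45, 49, 50, 53}
insert 26 → {26, 36, 45, 49, 50, 53}

24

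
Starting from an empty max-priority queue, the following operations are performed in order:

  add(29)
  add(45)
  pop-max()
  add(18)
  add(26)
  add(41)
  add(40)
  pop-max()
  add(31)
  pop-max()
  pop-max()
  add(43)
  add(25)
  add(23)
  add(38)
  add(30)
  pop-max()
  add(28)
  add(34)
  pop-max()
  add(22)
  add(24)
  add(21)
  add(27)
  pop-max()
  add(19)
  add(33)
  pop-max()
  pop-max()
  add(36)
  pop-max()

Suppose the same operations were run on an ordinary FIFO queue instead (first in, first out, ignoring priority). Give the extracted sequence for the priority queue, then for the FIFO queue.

insert 29 → {29}
insert 45 → {45, 29}
pop-max → 45; now {29}
insert 18 → {29, 18}
insert 26 → {29, 26, 18}
insert 41 → {41, 29, 26, 18}
insert 40 → {41, 40, 29, 26, 18}
pop-max → 41; now {40, 29, 26, 18}
insert 31 → {40, 31, 29, 26, 18}
pop-max → 40; now {31, 29, 26, 18}
pop-max → 31; now {29, 26, 18}
insert 43 → {43, 29, 26, 18}
insert 25 → {43, 29, 26, 25, 18}
insert 23 → {43, 29, 26, 25, 23, 18}
insert 38 → {43, 38, 29, 26, 25, 23, 18}
insert 30 → {43, 38, 30, 29, 26, 25, 23, 18}
pop-max → 43; now {38, 30, 29, 26, 25, 23, 18}
insert 28 → {38, 30, 29, 28, 26, 25, 23, 18}
insert 34 → {38, 34, 30, 29, 28, 26, 25, 23, 18}
pop-max → 38; now {34, 30, 29, 28, 26, 25, 23, 18}
insert 22 → {34, 30, 29, 28, 26, 25, 23, 22, 18}
insert 24 → {34, 30, 29, 28, 26, 25, 24, 23, 22, 18}
insert 21 → {34, 30, 29, 28, 26, 25, 24, 23, 22, 21, 18}
insert 27 → {34, 30, 29, 28, 27, 26, 25, 24, 23, 22, 21, 18}
pop-max → 34; now {30, 29, 28, 27, 26, 25, 24, 23, 22, 21, 18}
insert 19 → {30, 29, 28, 27, 26, 25, 24, 23, 22, 21, 19, 18}
insert 33 → {33, 30, 29, 28, 27, 26, 25, 24, 23, 22, 21, 19, 18}
pop-max → 33; now {30, 29, 28, 27, 26, 25, 24, 23, 22, 21, 19, 18}
pop-max → 30; now {29, 28, 27, 26, 25, 24, 23, 22, 21, 19, 18}
insert 36 → {36, 29, 28, 27, 26, 25, 24, 23, 22, 21, 19, 18}
pop-max → 36; now {29, 28, 27, 26, 25, 24, 23, 22, 21, 19, 18}

priority queue: [45, 41, 40, 31, 43, 38, 34, 33, 30, 36]; FIFO queue: 29 → 45 → 18 → 26 → 41 → 40 → 31 → 43 → 25 → 23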